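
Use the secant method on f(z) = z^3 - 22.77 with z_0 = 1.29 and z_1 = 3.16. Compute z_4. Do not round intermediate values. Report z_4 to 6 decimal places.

Secant update: z_(k+1) = z_k − f(z_k)·(z_k − z_(k-1))/(f(z_k) − f(z_(k-1))).
f(z_0) = -20.623311, f(z_1) = 8.784496
z_2 = 3.160000 - (8.784496)·(3.160000 - 1.290000)/(8.784496 - (-20.623311)) = 2.601407; f(z_2) = -5.165459
z_3 = 2.601407 - (-5.165459)·(2.601407 - 3.160000)/(-5.165459 - (8.784496)) = 2.808245; f(z_3) = -0.623498
z_4 = 2.808245 - (-0.623498)·(2.808245 - 2.601407)/(-0.623498 - (-5.165459)) = 2.836639; f(z_4) = 0.055078

2.836639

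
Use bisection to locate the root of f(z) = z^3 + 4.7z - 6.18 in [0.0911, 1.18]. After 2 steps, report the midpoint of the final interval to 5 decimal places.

f(0.091100) = -5.751074, f(1.180000) = 1.009032 (opposite signs)
step 1: m = 0.635550, f(m) = -2.936201 < 0 → root in [0.635550, 1.180000]
step 2: m = 0.907775, f(m) = -1.165401 < 0 → root in [0.907775, 1.180000]
Midpoint of [0.907775, 1.180000] = 1.043887

1.04389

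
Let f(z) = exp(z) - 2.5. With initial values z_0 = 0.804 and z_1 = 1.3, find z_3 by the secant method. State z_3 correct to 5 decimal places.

f(z_0) = -0.265539, f(z_1) = 1.169297
z_2 = 1.300000 - (1.169297)·(1.300000 - 0.804000)/(1.169297 - (-0.265539)) = 0.895793; f(z_2) = -0.050724
z_3 = 0.895793 - (-0.050724)·(0.895793 - 1.300000)/(-0.050724 - (1.169297)) = 0.912598; f(z_3) = -0.009215

0.91260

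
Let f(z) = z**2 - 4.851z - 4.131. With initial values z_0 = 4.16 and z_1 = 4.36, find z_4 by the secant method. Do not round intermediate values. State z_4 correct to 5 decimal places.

f(z_0) = -7.005560, f(z_1) = -6.271760
z_2 = 4.360000 - (-6.271760)·(4.360000 - 4.160000)/(-6.271760 - (-7.005560)) = 6.069392; f(z_2) = 3.263900
z_3 = 6.069392 - (3.263900)·(6.069392 - 4.360000)/(3.263900 - (-6.271760)) = 5.484295; f(z_3) = -0.657822
z_4 = 5.484295 - (-0.657822)·(5.484295 - 6.069392)/(-0.657822 - (3.263900)) = 5.582438; f(z_4) = -0.047791

5.58244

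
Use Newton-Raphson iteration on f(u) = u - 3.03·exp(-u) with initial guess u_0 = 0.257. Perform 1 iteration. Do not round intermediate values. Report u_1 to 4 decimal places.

0.8810

f'(u) = 1 + 3.03·exp(-u)
u_0 = 0.257000: f = -2.086306, f' = 3.343306 → u_1 = 0.257000 - (-2.086306)/(3.343306) = 0.881025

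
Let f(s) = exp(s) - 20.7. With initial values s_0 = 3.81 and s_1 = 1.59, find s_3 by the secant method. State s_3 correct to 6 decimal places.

f(s_0) = 24.450439, f(s_1) = -15.796251
s_2 = 1.590000 - (-15.796251)·(1.590000 - 3.810000)/(-15.796251 - (24.450439)) = 2.461318; f(s_2) = -8.979748
s_3 = 2.461318 - (-8.979748)·(2.461318 - 1.590000)/(-8.979748 - (-15.796251)) = 3.609153; f(s_3) = 16.234754

3.609153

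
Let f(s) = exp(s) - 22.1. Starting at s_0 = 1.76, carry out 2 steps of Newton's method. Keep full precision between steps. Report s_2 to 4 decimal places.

f'(s) = exp(s)
s_0 = 1.760000: f = -16.287563, f' = 5.812437 → s_1 = 1.760000 - (-16.287563)/(5.812437) = 4.562191
s_1 = 4.562191: f = 73.693180, f' = 95.793180 → s_2 = 4.562191 - (73.693180)/(95.793180) = 3.792897

3.7929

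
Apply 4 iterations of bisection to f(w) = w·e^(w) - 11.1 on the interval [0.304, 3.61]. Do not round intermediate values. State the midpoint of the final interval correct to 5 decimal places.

1.85369

f(0.304000) = -10.687998, f(3.610000) = 122.347451 (opposite signs)
step 1: m = 1.957000, f(m) = 2.751765 > 0 → root in [0.304000, 1.957000]
step 2: m = 1.130500, f(m) = -7.598610 < 0 → root in [1.130500, 1.957000]
step 3: m = 1.543750, f(m) = -3.871984 < 0 → root in [1.543750, 1.957000]
step 4: m = 1.750375, f(m) = -1.023509 < 0 → root in [1.750375, 1.957000]
Midpoint of [1.750375, 1.957000] = 1.853687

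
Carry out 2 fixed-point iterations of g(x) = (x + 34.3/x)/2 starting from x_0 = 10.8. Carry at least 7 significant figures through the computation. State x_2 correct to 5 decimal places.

5.94820

x_1 = g(10.800000) = 6.987963
x_2 = g(6.987963) = 5.948202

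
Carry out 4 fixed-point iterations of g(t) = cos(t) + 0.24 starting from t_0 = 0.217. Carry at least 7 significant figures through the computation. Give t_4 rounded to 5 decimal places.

0.71778

t_1 = g(0.217000) = 1.216548
t_2 = g(1.216548) = 0.586886
t_3 = g(0.586886) = 1.072669
t_4 = g(1.072669) = 0.717781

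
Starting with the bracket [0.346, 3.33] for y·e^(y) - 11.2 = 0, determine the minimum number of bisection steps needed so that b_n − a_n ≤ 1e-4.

15

Initial width b − a = 3.33 − 0.346 = 2.984000.
After n steps the width is (b−a)/2^n; need (b−a)/2^n ≤ 1e-4.
So n ≥ log₂(2.984000/1e-4) = log₂(29840.0000) ≈ 14.8650.
Hence n = 15.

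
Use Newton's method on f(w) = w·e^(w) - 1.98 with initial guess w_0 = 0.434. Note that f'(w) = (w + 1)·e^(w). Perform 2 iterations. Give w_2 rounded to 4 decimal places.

Newton update: w ← w − f(w)/f'(w).
w_0 = 0.434000: f = -1.310156, f' = 2.213263 → w_1 = 0.434000 - (-1.310156)/(2.213263) = 1.025957
w_1 = 1.025957: f = 0.882178, f' = 5.651941 → w_2 = 1.025957 - (0.882178)/(5.651941) = 0.869873

0.8699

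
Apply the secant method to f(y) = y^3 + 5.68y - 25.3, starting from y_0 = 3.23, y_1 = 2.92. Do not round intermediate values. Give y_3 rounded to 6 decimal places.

f(y_0) = 26.744667, f(y_1) = 16.182688
y_2 = 2.920000 - (16.182688)·(2.920000 - 3.230000)/(16.182688 - (26.744667)) = 2.445029; f(y_2) = 3.204557
y_3 = 2.445029 - (3.204557)·(2.445029 - 2.920000)/(3.204557 - (16.182688)) = 2.327749; f(y_3) = 0.534333

2.327749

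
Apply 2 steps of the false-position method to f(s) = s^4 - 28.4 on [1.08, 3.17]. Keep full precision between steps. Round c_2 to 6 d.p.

f(1.080000) = -27.039511, f(3.170000) = 72.580391
step 1: c = 1.647282, f(c) = -21.036711 < 0 → new bracket [1.647282, 3.170000]
step 2: c = 1.989452, f(c) = -12.734870 < 0 → new bracket [1.989452, 3.170000]

1.989452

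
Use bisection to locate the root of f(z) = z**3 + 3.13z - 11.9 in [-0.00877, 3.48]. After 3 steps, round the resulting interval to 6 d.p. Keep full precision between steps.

f(-0.008770) = -11.927451, f(3.480000) = 41.136592 (opposite signs)
step 1: m = 1.735615, f(m) = -1.239229 < 0 → root in [1.735615, 3.480000]
step 2: m = 2.607807, f(m) = 13.997250 > 0 → root in [1.735615, 2.607807]
step 3: m = 2.171711, f(m) = 5.139963 > 0 → root in [1.735615, 2.171711]

[1.735615, 2.171711]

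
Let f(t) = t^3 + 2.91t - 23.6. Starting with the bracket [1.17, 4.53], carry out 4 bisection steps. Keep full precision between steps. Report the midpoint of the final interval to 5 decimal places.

f(1.170000) = -18.593687, f(4.530000) = 82.541977 (opposite signs)
step 1: m = 2.850000, f(m) = 7.842625 > 0 → root in [1.170000, 2.850000]
step 2: m = 2.010000, f(m) = -9.630299 < 0 → root in [2.010000, 2.850000]
step 3: m = 2.430000, f(m) = -2.179793 < 0 → root in [2.430000, 2.850000]
step 4: m = 2.640000, f(m) = 2.482144 > 0 → root in [2.430000, 2.640000]
Midpoint of [2.430000, 2.640000] = 2.535000

2.53500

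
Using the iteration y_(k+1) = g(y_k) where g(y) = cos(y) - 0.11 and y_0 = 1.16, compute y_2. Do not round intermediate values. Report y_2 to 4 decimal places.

0.8484

y_1 = g(1.160000) = 0.289340
y_2 = g(0.289340) = 0.848433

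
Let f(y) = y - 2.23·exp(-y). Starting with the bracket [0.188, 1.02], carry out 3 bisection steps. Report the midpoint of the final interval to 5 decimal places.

f(0.188000) = -1.659811, f(1.020000) = 0.215873 (opposite signs)
step 1: m = 0.604000, f(m) = -0.614964 < 0 → root in [0.604000, 1.020000]
step 2: m = 0.812000, f(m) = -0.178051 < 0 → root in [0.812000, 1.020000]
step 3: m = 0.916000, f(m) = 0.023741 > 0 → root in [0.812000, 0.916000]
Midpoint of [0.812000, 0.916000] = 0.864000

0.86400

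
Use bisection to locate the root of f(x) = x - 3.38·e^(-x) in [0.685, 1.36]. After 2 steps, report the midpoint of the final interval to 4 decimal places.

1.1069

f(0.685000) = -1.018825, f(1.360000) = 0.492487 (opposite signs)
step 1: m = 1.022500, f(m) = -0.193268 < 0 → root in [1.022500, 1.360000]
step 2: m = 1.191250, f(m) = 0.164267 > 0 → root in [1.022500, 1.191250]
Midpoint of [1.022500, 1.191250] = 1.106875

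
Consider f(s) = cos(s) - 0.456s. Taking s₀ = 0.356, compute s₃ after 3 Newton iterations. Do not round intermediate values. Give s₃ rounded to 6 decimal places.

1.064157

f'(s) = -sin(s) - 0.456
s_0 = 0.356000: f = 0.774962, f' = -0.804528 → s_1 = 0.356000 - (0.774962)/(-0.804528) = 1.319251
s_1 = 1.319251: f = -0.352678, f' = -1.424529 → s_2 = 1.319251 - (-0.352678)/(-1.424529) = 1.071676
s_2 = 1.071676: f = -0.010031, f' = -1.334004 → s_3 = 1.071676 - (-0.010031)/(-1.334004) = 1.064157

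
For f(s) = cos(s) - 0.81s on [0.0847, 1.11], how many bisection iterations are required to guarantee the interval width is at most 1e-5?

Initial width b − a = 1.11 − 0.0847 = 1.025300.
After n steps the width is (b−a)/2^n; need (b−a)/2^n ≤ 1e-5.
So n ≥ log₂(1.025300/1e-5) = log₂(102530.0000) ≈ 16.6457.
Hence n = 17.

17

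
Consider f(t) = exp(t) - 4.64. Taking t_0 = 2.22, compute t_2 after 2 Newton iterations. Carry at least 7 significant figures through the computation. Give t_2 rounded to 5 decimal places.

f'(t) = exp(t)
t_0 = 2.220000: f = 4.567331, f' = 9.207331 → t_1 = 2.220000 - (4.567331)/(9.207331) = 1.723946
t_1 = 1.723946: f = 0.966610, f' = 5.606610 → t_2 = 1.723946 - (0.966610)/(5.606610) = 1.551541

1.55154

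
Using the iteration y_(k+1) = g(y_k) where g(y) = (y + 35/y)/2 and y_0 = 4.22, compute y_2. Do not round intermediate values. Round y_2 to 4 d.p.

y_1 = g(4.220000) = 6.256919
y_2 = g(6.256919) = 5.925363

5.9254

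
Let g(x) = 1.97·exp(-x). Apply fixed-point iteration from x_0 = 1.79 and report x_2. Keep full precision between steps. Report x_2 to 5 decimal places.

x_1 = g(1.790000) = 0.328912
x_2 = g(0.328912) = 1.417822

1.41782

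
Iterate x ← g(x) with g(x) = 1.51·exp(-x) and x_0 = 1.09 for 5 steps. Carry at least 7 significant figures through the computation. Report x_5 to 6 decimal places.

0.663934

x_1 = g(1.090000) = 0.507687
x_2 = g(0.507687) = 0.908848
x_3 = g(0.908848) = 0.608512
x_4 = g(0.608512) = 0.821681
x_5 = g(0.821681) = 0.663934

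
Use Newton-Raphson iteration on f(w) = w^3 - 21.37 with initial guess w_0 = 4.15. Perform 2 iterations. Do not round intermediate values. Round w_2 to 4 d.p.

f'(w) = 3w^2
w_0 = 4.150000: f = 50.103375, f' = 51.667500 → w_1 = 4.150000 - (50.103375)/(51.667500) = 3.180273
w_1 = 3.180273: f = 10.795712, f' = 30.342407 → w_2 = 3.180273 - (10.795712)/(30.342407) = 2.824477

2.8245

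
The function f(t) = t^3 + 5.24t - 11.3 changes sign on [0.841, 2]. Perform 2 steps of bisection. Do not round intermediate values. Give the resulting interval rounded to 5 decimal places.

f(0.841000) = -6.298337, f(2.000000) = 7.180000 (opposite signs)
step 1: m = 1.420500, f(m) = -0.990266 < 0 → root in [1.420500, 2.000000]
step 2: m = 1.710250, f(m) = 2.664114 > 0 → root in [1.420500, 1.710250]

[1.42050, 1.71025]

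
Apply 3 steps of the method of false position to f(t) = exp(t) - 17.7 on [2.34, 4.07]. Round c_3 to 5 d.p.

2.80811

False-position update: c = (a·f(b) − b·f(a))/(f(b) − f(a)); replace the endpoint whose sign matches f(c).
f(2.340000) = -7.318763, f(4.070000) = 40.856963
step 1: c = 2.602818, f(c) = -4.198264 < 0 → new bracket [2.602818, 4.070000]
step 2: c = 2.739531, f(c) = -2.220279 < 0 → new bracket [2.739531, 4.070000]
step 3: c = 2.808106, f(c) = -1.121517 < 0 → new bracket [2.808106, 4.070000]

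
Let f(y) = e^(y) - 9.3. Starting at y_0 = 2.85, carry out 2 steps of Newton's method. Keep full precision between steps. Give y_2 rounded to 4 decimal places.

2.2419

Newton update: y ← y − f(y)/f'(y).
f'(y) = e^(y)
y_0 = 2.850000: f = 7.987782, f' = 17.287782 → y_1 = 2.850000 - (7.987782)/(17.287782) = 2.387952
y_1 = 2.387952: f = 1.591168, f' = 10.891168 → y_2 = 2.387952 - (1.591168)/(10.891168) = 2.241855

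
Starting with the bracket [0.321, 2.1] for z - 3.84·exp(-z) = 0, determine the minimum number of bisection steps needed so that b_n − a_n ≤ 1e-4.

15

Initial width b − a = 2.1 − 0.321 = 1.779000.
After n steps the width is (b−a)/2^n; need (b−a)/2^n ≤ 1e-4.
So n ≥ log₂(1.779000/1e-4) = log₂(17790.0000) ≈ 14.1188.
Hence n = 15.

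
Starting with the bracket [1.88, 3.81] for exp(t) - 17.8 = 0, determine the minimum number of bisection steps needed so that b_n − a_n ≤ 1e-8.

28

Initial width b − a = 3.81 − 1.88 = 1.930000.
After n steps the width is (b−a)/2^n; need (b−a)/2^n ≤ 1e-8.
So n ≥ log₂(1.930000/1e-8) = log₂(193000000.0000) ≈ 27.5240.
Hence n = 28.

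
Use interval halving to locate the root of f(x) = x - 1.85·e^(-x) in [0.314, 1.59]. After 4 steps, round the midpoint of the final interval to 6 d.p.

0.832375

f(0.314000) = -1.037460, f(1.590000) = 1.212738 (opposite signs)
step 1: m = 0.952000, f(m) = 0.237959 > 0 → root in [0.314000, 0.952000]
step 2: m = 0.633000, f(m) = -0.349343 < 0 → root in [0.633000, 0.952000]
step 3: m = 0.792500, f(m) = -0.045016 < 0 → root in [0.792500, 0.952000]
step 4: m = 0.872250, f(m) = 0.098932 > 0 → root in [0.792500, 0.872250]
Midpoint of [0.792500, 0.872250] = 0.832375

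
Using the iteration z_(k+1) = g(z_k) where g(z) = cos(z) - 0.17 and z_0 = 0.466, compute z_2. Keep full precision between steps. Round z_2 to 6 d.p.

0.579578

z_1 = g(0.466000) = 0.723373
z_2 = g(0.723373) = 0.579578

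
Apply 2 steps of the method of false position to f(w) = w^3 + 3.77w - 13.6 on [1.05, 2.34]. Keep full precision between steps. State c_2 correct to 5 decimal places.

1.84359

False-position update: c = (a·f(b) − b·f(a))/(f(b) − f(a)); replace the endpoint whose sign matches f(c).
f(1.050000) = -8.483875, f(2.340000) = 8.034704
step 1: c = 1.712539, f(c) = -2.121214 < 0 → new bracket [1.712539, 2.340000]
step 2: c = 1.843593, f(c) = -0.383581 < 0 → new bracket [1.843593, 2.340000]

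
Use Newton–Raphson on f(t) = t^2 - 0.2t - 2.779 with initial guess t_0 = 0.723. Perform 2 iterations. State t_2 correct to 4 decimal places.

f'(t) = 2t - 0.2
t_0 = 0.723000: f = -2.400871, f' = 1.246000 → t_1 = 0.723000 - (-2.400871)/(1.246000) = 2.649863
t_1 = 2.649863: f = 3.712800, f' = 5.099726 → t_2 = 2.649863 - (3.712800)/(5.099726) = 1.921824

1.9218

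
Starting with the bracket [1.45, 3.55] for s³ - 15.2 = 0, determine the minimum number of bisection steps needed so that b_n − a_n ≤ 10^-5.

Initial width b − a = 3.55 − 1.45 = 2.100000.
After n steps the width is (b−a)/2^n; need (b−a)/2^n ≤ 10^-5.
So n ≥ log₂(2.100000/10^-5) = log₂(210000.0000) ≈ 17.6800.
Hence n = 18.

18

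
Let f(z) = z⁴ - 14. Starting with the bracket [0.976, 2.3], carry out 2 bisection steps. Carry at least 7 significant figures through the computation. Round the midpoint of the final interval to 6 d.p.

1.803500

f(0.976000) = -13.092599, f(2.300000) = 13.984100 (opposite signs)
step 1: m = 1.638000, f(m) = -6.801275 < 0 → root in [1.638000, 2.300000]
step 2: m = 1.969000, f(m) = 1.030827 > 0 → root in [1.638000, 1.969000]
Midpoint of [1.638000, 1.969000] = 1.803500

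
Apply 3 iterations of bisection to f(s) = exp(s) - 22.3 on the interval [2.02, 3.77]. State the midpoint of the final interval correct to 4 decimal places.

3.0044

f(2.020000) = -14.761675, f(3.770000) = 21.080065 (opposite signs)
step 1: m = 2.895000, f(m) = -4.216499 < 0 → root in [2.895000, 3.770000]
step 2: m = 3.332500, f(m) = 5.708275 > 0 → root in [2.895000, 3.332500]
step 3: m = 3.113750, f(m) = 0.205281 > 0 → root in [2.895000, 3.113750]
Midpoint of [2.895000, 3.113750] = 3.004375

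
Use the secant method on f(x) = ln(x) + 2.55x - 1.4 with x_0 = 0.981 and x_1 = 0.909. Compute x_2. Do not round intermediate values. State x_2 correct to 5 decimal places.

Secant update: x_(k+1) = x_k − f(x_k)·(x_k − x_(k-1))/(f(x_k) − f(x_(k-1))).
f(x_0) = 1.082367, f(x_1) = 0.822540
x_2 = 0.909000 - (0.822540)·(0.909000 - 0.981000)/(0.822540 - (1.082367)) = 0.681068; f(x_2) = -0.047368

0.68107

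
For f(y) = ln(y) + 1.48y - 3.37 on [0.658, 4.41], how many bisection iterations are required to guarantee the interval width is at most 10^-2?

9

Initial width b − a = 4.41 − 0.658 = 3.752000.
After n steps the width is (b−a)/2^n; need (b−a)/2^n ≤ 10^-2.
So n ≥ log₂(3.752000/10^-2) = log₂(375.2000) ≈ 8.5515.
Hence n = 9.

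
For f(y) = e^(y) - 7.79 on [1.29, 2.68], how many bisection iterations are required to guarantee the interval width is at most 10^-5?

Initial width b − a = 2.68 − 1.29 = 1.390000.
After n steps the width is (b−a)/2^n; need (b−a)/2^n ≤ 10^-5.
So n ≥ log₂(1.390000/10^-5) = log₂(139000.0000) ≈ 17.0847.
Hence n = 18.

18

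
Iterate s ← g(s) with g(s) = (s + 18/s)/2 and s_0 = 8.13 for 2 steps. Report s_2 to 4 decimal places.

s_1 = g(8.130000) = 5.172011
s_2 = g(5.172011) = 4.326141

4.3261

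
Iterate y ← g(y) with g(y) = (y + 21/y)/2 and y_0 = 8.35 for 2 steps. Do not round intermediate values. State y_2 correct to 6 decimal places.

y_1 = g(8.350000) = 5.432485
y_2 = g(5.432485) = 4.649060

4.649060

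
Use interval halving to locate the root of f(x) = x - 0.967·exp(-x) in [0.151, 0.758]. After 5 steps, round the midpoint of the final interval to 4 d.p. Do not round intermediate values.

f(0.151000) = -0.680473, f(0.758000) = 0.304861 (opposite signs)
step 1: m = 0.454500, f(m) = -0.159318 < 0 → root in [0.454500, 0.758000]
step 2: m = 0.606250, f(m) = 0.078856 > 0 → root in [0.454500, 0.606250]
step 3: m = 0.530375, f(m) = -0.038593 < 0 → root in [0.530375, 0.606250]
step 4: m = 0.568312, f(m) = 0.020526 > 0 → root in [0.530375, 0.568312]
step 5: m = 0.549344, f(m) = -0.008933 < 0 → root in [0.549344, 0.568312]
Midpoint of [0.549344, 0.568312] = 0.558828

0.5588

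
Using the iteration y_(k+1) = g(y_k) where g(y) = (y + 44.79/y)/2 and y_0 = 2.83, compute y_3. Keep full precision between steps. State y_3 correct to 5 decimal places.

y_1 = g(2.830000) = 9.328428
y_2 = g(9.328428) = 7.064940
y_3 = g(7.064940) = 6.702348

6.70235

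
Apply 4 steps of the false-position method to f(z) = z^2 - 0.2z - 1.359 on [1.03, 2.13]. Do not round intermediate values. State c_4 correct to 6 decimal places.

1.268649

False-position update: c = (a·f(b) − b·f(a))/(f(b) − f(a)); replace the endpoint whose sign matches f(c).
f(1.030000) = -0.504100, f(2.130000) = 2.751900
step 1: c = 1.200304, f(c) = -0.158331 < 0 → new bracket [1.200304, 2.130000]
step 2: c = 1.250884, f(c) = -0.044466 < 0 → new bracket [1.250884, 2.130000]
step 3: c = 1.264863, f(c) = -0.012094 < 0 → new bracket [1.264863, 2.130000]
step 4: c = 1.268649, f(c) = -0.003261 < 0 → new bracket [1.268649, 2.130000]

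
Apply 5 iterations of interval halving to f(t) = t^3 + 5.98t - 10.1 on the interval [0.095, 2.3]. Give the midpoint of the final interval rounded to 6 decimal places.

1.300859

f(0.095000) = -9.531043, f(2.300000) = 15.821000 (opposite signs)
step 1: m = 1.197500, f(m) = -1.221728 < 0 → root in [1.197500, 2.300000]
step 2: m = 1.748750, f(m) = 5.705424 > 0 → root in [1.197500, 1.748750]
step 3: m = 1.473125, f(m) = 1.906112 > 0 → root in [1.197500, 1.473125]
step 4: m = 1.335313, f(m) = 0.266110 > 0 → root in [1.197500, 1.335313]
step 5: m = 1.266406, f(m) = -0.495848 < 0 → root in [1.266406, 1.335313]
Midpoint of [1.266406, 1.335313] = 1.300859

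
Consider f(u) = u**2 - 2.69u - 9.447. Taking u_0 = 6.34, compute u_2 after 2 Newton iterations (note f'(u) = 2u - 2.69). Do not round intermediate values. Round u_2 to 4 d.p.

4.7100

u_0 = 6.340000: f = 13.694000, f' = 9.990000 → u_1 = 6.340000 - (13.694000)/(9.990000) = 4.969229
u_1 = 4.969229: f = 1.879013, f' = 7.248458 → u_2 = 4.969229 - (1.879013)/(7.248458) = 4.710000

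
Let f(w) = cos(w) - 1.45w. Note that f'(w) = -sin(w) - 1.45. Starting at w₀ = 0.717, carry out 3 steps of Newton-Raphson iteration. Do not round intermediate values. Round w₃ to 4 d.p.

Newton update: w ← w − f(w)/f'(w).
w_0 = 0.717000: f = -0.285870, f' = -2.107126 → w_1 = 0.717000 - (-0.285870)/(-2.107126) = 0.581332
w_1 = 0.581332: f = -0.007200, f' = -1.999138 → w_2 = 0.581332 - (-0.007200)/(-1.999138) = 0.577731
w_2 = 0.577731: f = -0.000005, f' = -1.996124 → w_3 = 0.577731 - (-0.000005)/(-1.996124) = 0.577728

0.5777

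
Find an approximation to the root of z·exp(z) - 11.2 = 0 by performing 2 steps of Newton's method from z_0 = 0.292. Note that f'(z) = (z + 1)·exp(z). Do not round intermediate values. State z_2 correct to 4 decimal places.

Newton update: z ← z − f(z)/f'(z).
z_0 = 0.292000: f = -10.808982, f' = 1.730121 → z_1 = 0.292000 - (-10.808982)/(1.730121) = 6.539529
z_1 = 6.539529: f = 4513.896876, f' = 5217.057536 → z_2 = 6.539529 - (4513.896876)/(5217.057536) = 5.674310

5.6743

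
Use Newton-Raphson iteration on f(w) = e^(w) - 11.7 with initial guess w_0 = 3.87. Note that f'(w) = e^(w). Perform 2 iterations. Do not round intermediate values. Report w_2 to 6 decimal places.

w_0 = 3.870000: f = 36.242386, f' = 47.942386 → w_1 = 3.870000 - (36.242386)/(47.942386) = 3.114043
w_1 = 3.114043: f = 10.811874, f' = 22.511874 → w_2 = 3.114043 - (10.811874)/(22.511874) = 2.633769

2.633769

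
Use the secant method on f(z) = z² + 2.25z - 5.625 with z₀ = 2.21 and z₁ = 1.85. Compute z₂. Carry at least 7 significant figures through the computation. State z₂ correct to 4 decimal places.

Secant update: z_(k+1) = z_k − f(z_k)·(z_k − z_(k-1))/(f(z_k) − f(z_(k-1))).
f(z_0) = 4.231600, f(z_1) = 1.960000
z_2 = 1.850000 - (1.960000)·(1.850000 - 2.210000)/(1.960000 - (4.231600)) = 1.539382; f(z_2) = 0.208306

1.5394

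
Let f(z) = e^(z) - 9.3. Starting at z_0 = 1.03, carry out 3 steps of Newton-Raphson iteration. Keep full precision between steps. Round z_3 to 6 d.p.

2.316335

f'(z) = e^(z)
z_0 = 1.030000: f = -6.498934, f' = 2.801066 → z_1 = 1.030000 - (-6.498934)/(2.801066) = 3.350165
z_1 = 3.350165: f = 19.207429, f' = 28.507429 → z_2 = 3.350165 - (19.207429)/(28.507429) = 2.676395
z_2 = 2.676395: f = 5.232616, f' = 14.532616 → z_3 = 2.676395 - (5.232616)/(14.532616) = 2.316335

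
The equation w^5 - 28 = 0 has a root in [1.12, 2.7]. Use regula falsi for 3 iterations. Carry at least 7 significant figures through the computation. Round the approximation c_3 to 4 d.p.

f(1.120000) = -26.237658, f(2.700000) = 115.489070
step 1: c = 1.412503, f(c) = -22.377273 < 0 → new bracket [1.412503, 2.700000]
step 2: c = 1.621478, f(c) = -16.791284 < 0 → new bracket [1.621478, 2.700000]
step 3: c = 1.758383, f(c) = -11.190021 < 0 → new bracket [1.758383, 2.700000]

1.7584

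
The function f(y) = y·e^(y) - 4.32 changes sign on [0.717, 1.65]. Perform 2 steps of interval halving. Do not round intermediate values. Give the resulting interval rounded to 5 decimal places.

[1.18350, 1.41675]

f(0.717000) = -2.851384, f(1.650000) = 4.271517 (opposite signs)
step 1: m = 1.183500, f(m) = -0.454944 < 0 → root in [1.183500, 1.650000]
step 2: m = 1.416750, f(m) = 1.522247 > 0 → root in [1.183500, 1.416750]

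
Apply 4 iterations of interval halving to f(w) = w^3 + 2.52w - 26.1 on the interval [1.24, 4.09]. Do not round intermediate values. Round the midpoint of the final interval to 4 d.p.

2.7541

f(1.240000) = -21.068576, f(4.090000) = 52.624729 (opposite signs)
step 1: m = 2.665000, f(m) = -0.456770 < 0 → root in [2.665000, 4.090000]
step 2: m = 3.377500, f(m) = 20.940152 > 0 → root in [2.665000, 3.377500]
step 3: m = 3.021250, f(m) = 9.091374 > 0 → root in [2.665000, 3.021250]
step 4: m = 2.843125, f(m) = 4.046677 > 0 → root in [2.665000, 2.843125]
Midpoint of [2.665000, 2.843125] = 2.754062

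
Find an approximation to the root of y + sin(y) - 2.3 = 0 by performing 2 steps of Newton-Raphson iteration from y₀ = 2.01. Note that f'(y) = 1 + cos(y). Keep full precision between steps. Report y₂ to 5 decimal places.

1.28747

Newton update: y ← y − f(y)/f'(y).
y_0 = 2.010000: f = 0.615091, f' = 0.574781 → y_1 = 2.010000 - (0.615091)/(0.574781) = 0.939870
y_1 = 0.939870: f = -0.552649, f' = 1.589893 → y_2 = 0.939870 - (-0.552649)/(1.589893) = 1.287471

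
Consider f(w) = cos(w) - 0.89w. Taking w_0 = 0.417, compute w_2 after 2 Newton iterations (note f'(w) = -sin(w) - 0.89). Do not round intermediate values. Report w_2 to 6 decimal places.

w_0 = 0.417000: f = 0.543178, f' = -1.295019 → w_1 = 0.417000 - (0.543178)/(-1.295019) = 0.836436
w_1 = 0.836436: f = -0.074316, f' = -1.632260 → w_2 = 0.836436 - (-0.074316)/(-1.632260) = 0.790907

0.790907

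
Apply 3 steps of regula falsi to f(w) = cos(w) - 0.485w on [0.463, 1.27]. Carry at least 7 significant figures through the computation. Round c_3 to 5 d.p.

False-position update: c = (a·f(b) − b·f(a))/(f(b) − f(a)); replace the endpoint whose sign matches f(c).
f(0.463000) = 0.670162, f(1.270000) = -0.319669
step 1: c = 1.009377, f(c) = 0.042841 > 0 → new bracket [1.009377, 1.270000]
step 2: c = 1.040177, f(c) = 0.001582 > 0 → new bracket [1.040177, 1.270000]
step 3: c = 1.041309, f(c) = 0.000057 > 0 → new bracket [1.041309, 1.270000]

1.04131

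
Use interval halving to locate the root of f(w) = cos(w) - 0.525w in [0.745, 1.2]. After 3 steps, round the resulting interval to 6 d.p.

[0.972500, 1.029375]

f(0.745000) = 0.343963, f(1.200000) = -0.267642 (opposite signs)
step 1: m = 0.972500, f(m) = 0.052673 > 0 → root in [0.972500, 1.200000]
step 2: m = 1.086250, f(m) = -0.104474 < 0 → root in [0.972500, 1.086250]
step 3: m = 1.029375, f(m) = -0.025067 < 0 → root in [0.972500, 1.029375]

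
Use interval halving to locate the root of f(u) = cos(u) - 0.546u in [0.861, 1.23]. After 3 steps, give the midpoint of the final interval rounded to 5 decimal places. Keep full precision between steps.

f(0.861000) = 0.181573, f(1.230000) = -0.337342 (opposite signs)
step 1: m = 1.045500, f(m) = -0.069374 < 0 → root in [0.861000, 1.045500]
step 2: m = 0.953250, f(m) = 0.058562 > 0 → root in [0.953250, 1.045500]
step 3: m = 0.999375, f(m) = -0.004831 < 0 → root in [0.953250, 0.999375]
Midpoint of [0.953250, 0.999375] = 0.976313

0.97631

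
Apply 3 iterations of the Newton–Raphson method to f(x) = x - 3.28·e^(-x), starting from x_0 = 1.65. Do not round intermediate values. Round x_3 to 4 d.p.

Newton update: x ← x − f(x)/f'(x).
f'(x) = 1 + 3.28·e^(-x)
x_0 = 1.650000: f = 1.020076, f' = 1.629924 → x_1 = 1.650000 - (1.020076)/(1.629924) = 1.024157
x_1 = 1.024157: f = -0.153688, f' = 2.177845 → x_2 = 1.024157 - (-0.153688)/(2.177845) = 1.094726
x_2 = 1.094726: f = -0.002865, f' = 2.097591 → x_3 = 1.094726 - (-0.002865)/(2.097591) = 1.096092

1.0961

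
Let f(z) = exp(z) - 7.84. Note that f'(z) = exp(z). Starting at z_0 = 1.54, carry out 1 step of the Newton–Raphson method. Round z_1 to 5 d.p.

2.22075

z_0 = 1.540000: f = -3.175410, f' = 4.664590 → z_1 = 1.540000 - (-3.175410)/(4.664590) = 2.220748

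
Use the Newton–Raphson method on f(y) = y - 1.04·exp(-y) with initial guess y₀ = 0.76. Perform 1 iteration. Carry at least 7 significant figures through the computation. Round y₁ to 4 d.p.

0.5759

Newton update: y ← y − f(y)/f'(y).
f'(y) = 1 + 1.04·exp(-y)
y_0 = 0.760000: f = 0.273627, f' = 1.486373 → y_1 = 0.760000 - (0.273627)/(1.486373) = 0.575910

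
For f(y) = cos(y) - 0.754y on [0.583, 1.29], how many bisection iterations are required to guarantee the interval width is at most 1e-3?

Initial width b − a = 1.29 − 0.583 = 0.707000.
After n steps the width is (b−a)/2^n; need (b−a)/2^n ≤ 1e-3.
So n ≥ log₂(0.707000/1e-3) = log₂(707.0000) ≈ 9.4656.
Hence n = 10.

10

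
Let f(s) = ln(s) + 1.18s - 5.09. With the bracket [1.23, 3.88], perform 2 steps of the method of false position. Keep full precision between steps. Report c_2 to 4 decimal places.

3.3072

f(1.230000) = -3.431586, f(3.880000) = 0.844235
step 1: c = 3.356773, f(c) = 0.081973 > 0 → new bracket [1.230000, 3.356773]
step 2: c = 3.307155, f(c) = 0.008531 > 0 → new bracket [1.230000, 3.307155]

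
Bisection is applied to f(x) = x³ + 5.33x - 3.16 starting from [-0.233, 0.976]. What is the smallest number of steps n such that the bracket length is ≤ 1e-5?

Initial width b − a = 0.976 − -0.233 = 1.209000.
After n steps the width is (b−a)/2^n; need (b−a)/2^n ≤ 1e-5.
So n ≥ log₂(1.209000/1e-5) = log₂(120900.0000) ≈ 16.8835.
Hence n = 17.

17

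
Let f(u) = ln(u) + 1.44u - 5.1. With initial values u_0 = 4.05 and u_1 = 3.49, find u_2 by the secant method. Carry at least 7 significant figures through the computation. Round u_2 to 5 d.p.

f(u_0) = 2.130717, f(u_1) = 1.175502
u_2 = 3.490000 - (1.175502)·(3.490000 - 4.050000)/(1.175502 - (2.130717)) = 2.800856; f(u_2) = -0.036843

2.80086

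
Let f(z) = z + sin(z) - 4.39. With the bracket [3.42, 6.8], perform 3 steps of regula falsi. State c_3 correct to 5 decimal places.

5.19361

False-position update: c = (a·f(b) − b·f(a))/(f(b) − f(a)); replace the endpoint whose sign matches f(c).
f(3.420000) = -1.244825, f(6.800000) = 2.904113
step 1: c = 4.434117, f(c) = -0.917415 < 0 → new bracket [4.434117, 6.800000]
step 2: c = 5.002082, f(c) = -0.346249 < 0 → new bracket [5.002082, 6.800000]
step 3: c = 5.193608, f(c) = -0.082824 < 0 → new bracket [5.193608, 6.800000]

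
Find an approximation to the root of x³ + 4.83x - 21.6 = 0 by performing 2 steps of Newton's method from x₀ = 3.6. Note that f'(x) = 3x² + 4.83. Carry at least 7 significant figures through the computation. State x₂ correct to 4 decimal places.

2.2664

x_0 = 3.600000: f = 42.444000, f' = 43.710000 → x_1 = 3.600000 - (42.444000)/(43.710000) = 2.628964
x_1 = 2.628964: f = 9.267844, f' = 25.564349 → x_2 = 2.628964 - (9.267844)/(25.564349) = 2.266434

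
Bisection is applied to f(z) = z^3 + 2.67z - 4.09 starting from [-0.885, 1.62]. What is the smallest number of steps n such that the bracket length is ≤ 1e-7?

Initial width b − a = 1.62 − -0.885 = 2.505000.
After n steps the width is (b−a)/2^n; need (b−a)/2^n ≤ 1e-7.
So n ≥ log₂(2.505000/1e-7) = log₂(25050000.0000) ≈ 24.5783.
Hence n = 25.

25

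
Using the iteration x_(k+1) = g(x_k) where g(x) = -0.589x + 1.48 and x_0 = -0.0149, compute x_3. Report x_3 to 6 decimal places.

x_1 = g(-0.014900) = 1.488776
x_2 = g(1.488776) = 0.603111
x_3 = g(0.603111) = 1.124768

1.124768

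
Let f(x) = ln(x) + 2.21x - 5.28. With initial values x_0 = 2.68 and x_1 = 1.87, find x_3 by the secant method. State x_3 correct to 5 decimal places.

f(x_0) = 1.628617, f(x_1) = -0.521362
x_2 = 1.870000 - (-0.521362)·(1.870000 - 2.680000)/(-0.521362 - (1.628617)) = 2.066422; f(x_2) = 0.012611
x_3 = 2.066422 - (0.012611)·(2.066422 - 1.870000)/(0.012611 - (-0.521362)) = 2.061783; f(x_3) = 0.000111

2.06178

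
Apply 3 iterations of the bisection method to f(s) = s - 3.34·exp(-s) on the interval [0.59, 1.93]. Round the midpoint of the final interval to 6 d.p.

1.176250

f(0.590000) = -1.261453, f(1.930000) = 1.445205 (opposite signs)
step 1: m = 1.260000, f(m) = 0.312596 > 0 → root in [0.590000, 1.260000]
step 2: m = 0.925000, f(m) = -0.399415 < 0 → root in [0.925000, 1.260000]
step 3: m = 1.092500, f(m) = -0.027659 < 0 → root in [1.092500, 1.260000]
Midpoint of [1.092500, 1.260000] = 1.176250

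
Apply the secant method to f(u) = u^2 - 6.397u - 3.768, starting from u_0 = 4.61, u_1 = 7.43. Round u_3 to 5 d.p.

Secant update: u_(k+1) = u_k − f(u_k)·(u_k − u_(k-1))/(f(u_k) − f(u_(k-1))).
f(u_0) = -12.006070, f(u_1) = 3.907190
u_2 = 7.430000 - (3.907190)·(7.430000 - 4.610000)/(3.907190 - (-12.006070)) = 6.737604; f(u_2) = -1.473144
u_3 = 6.737604 - (-1.473144)·(6.737604 - 7.430000)/(-1.473144 - (3.907190)) = 6.927183; f(u_3) = -0.095324

6.92718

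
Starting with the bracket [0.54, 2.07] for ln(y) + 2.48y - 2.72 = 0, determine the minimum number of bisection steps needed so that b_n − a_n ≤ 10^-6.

Initial width b − a = 2.07 − 0.54 = 1.530000.
After n steps the width is (b−a)/2^n; need (b−a)/2^n ≤ 10^-6.
So n ≥ log₂(1.530000/10^-6) = log₂(1530000.0000) ≈ 20.5451.
Hence n = 21.

21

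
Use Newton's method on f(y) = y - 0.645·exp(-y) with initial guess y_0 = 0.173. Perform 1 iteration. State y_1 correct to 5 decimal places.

f'(y) = 1 + 0.645·exp(-y)
y_0 = 0.173000: f = -0.369534, f' = 1.542534 → y_1 = 0.173000 - (-0.369534)/(1.542534) = 0.412563

0.41256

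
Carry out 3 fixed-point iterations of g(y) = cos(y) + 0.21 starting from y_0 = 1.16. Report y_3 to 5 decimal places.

y_1 = g(1.160000) = 0.609340
y_2 = g(0.609340) = 1.030026
y_3 = g(1.030026) = 0.724796

0.72480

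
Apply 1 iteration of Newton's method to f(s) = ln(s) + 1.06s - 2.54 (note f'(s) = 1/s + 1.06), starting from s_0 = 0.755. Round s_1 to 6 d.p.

1.602446

s_0 = 0.755000: f = -2.020738, f' = 2.384503 → s_1 = 0.755000 - (-2.020738)/(2.384503) = 1.602446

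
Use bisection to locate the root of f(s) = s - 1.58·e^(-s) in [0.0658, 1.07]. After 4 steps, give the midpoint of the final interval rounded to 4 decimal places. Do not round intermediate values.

0.7248

f(0.065800) = -1.413583, f(1.070000) = 0.528047 (opposite signs)
step 1: m = 0.567900, f(m) = -0.327509 < 0 → root in [0.567900, 1.070000]
step 2: m = 0.818950, f(m) = 0.122337 > 0 → root in [0.567900, 0.818950]
step 3: m = 0.693425, f(m) = -0.096356 < 0 → root in [0.693425, 0.818950]
step 4: m = 0.756188, f(m) = 0.014452 > 0 → root in [0.693425, 0.756188]
Midpoint of [0.693425, 0.756188] = 0.724806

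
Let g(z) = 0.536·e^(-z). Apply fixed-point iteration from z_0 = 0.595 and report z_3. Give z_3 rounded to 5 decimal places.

0.35972

z_1 = g(0.595000) = 0.295638
z_2 = g(0.295638) = 0.398815
z_3 = g(0.398815) = 0.359718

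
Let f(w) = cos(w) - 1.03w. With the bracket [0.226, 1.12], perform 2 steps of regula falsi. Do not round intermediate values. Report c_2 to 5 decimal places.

f(0.226000) = 0.741791, f(1.120000) = -0.717918
step 1: c = 0.680311, f(c) = 0.076658 > 0 → new bracket [0.680311, 1.120000]
step 2: c = 0.722730, f(c) = 0.005591 > 0 → new bracket [0.722730, 1.120000]

0.72273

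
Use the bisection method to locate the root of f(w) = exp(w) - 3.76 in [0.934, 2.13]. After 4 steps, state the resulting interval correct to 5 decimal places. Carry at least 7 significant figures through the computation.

f(0.934000) = -1.215332, f(2.130000) = 4.654867 (opposite signs)
step 1: m = 1.532000, f(m) = 0.867422 > 0 → root in [0.934000, 1.532000]
step 2: m = 1.233000, f(m) = -0.328491 < 0 → root in [1.233000, 1.532000]
step 3: m = 1.382500, f(m) = 0.224851 > 0 → root in [1.233000, 1.382500]
step 4: m = 1.307750, f(m) = -0.062156 < 0 → root in [1.307750, 1.382500]

[1.30775, 1.38250]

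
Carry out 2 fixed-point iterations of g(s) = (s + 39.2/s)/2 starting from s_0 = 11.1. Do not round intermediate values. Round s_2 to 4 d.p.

6.3370

s_1 = g(11.100000) = 7.315766
s_2 = g(7.315766) = 6.337028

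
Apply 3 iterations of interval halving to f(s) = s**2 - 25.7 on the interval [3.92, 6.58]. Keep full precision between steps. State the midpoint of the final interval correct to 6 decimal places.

f(3.920000) = -10.333600, f(6.580000) = 17.596400 (opposite signs)
step 1: m = 5.250000, f(m) = 1.862500 > 0 → root in [3.920000, 5.250000]
step 2: m = 4.585000, f(m) = -4.677775 < 0 → root in [4.585000, 5.250000]
step 3: m = 4.917500, f(m) = -1.518194 < 0 → root in [4.917500, 5.250000]
Midpoint of [4.917500, 5.250000] = 5.083750

5.083750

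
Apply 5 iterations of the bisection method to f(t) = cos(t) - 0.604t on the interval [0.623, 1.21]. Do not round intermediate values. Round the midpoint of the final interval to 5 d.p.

0.96236

f(0.623000) = 0.435840, f(1.210000) = -0.377821 (opposite signs)
step 1: m = 0.916500, f(m) = 0.055035 > 0 → root in [0.916500, 1.210000]
step 2: m = 1.063250, f(m) = -0.156169 < 0 → root in [0.916500, 1.063250]
step 3: m = 0.989875, f(m) = -0.049090 < 0 → root in [0.916500, 0.989875]
step 4: m = 0.953188, f(m) = 0.003362 > 0 → root in [0.953188, 0.989875]
step 5: m = 0.971531, f(m) = -0.022769 < 0 → root in [0.953188, 0.971531]
Midpoint of [0.953188, 0.971531] = 0.962359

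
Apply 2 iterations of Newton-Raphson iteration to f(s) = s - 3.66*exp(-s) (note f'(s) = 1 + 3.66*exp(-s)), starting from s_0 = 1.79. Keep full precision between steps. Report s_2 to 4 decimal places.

s_0 = 1.790000: f = 1.178926, f' = 1.611074 → s_1 = 1.790000 - (1.178926)/(1.611074) = 1.058236
s_1 = 1.058236: f = -0.212031, f' = 2.270267 → s_2 = 1.058236 - (-0.212031)/(2.270267) = 1.151631

1.1516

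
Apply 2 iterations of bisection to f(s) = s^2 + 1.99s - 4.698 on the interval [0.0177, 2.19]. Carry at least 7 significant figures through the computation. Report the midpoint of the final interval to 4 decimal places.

f(0.017700) = -4.662464, f(2.190000) = 4.456200 (opposite signs)
step 1: m = 1.103850, f(m) = -1.282854 < 0 → root in [1.103850, 2.190000]
step 2: m = 1.646925, f(m) = 1.291743 > 0 → root in [1.103850, 1.646925]
Midpoint of [1.103850, 1.646925] = 1.375387

1.3754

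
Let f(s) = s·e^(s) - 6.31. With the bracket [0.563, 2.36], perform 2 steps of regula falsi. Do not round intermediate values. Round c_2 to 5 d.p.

1.19751

f(0.563000) = -5.321410, f(2.360000) = 18.684645
step 1: c = 0.961340, f(c) = -3.795905 < 0 → new bracket [0.961340, 2.360000]
step 2: c = 1.197508, f(c) = -2.344031 < 0 → new bracket [1.197508, 2.360000]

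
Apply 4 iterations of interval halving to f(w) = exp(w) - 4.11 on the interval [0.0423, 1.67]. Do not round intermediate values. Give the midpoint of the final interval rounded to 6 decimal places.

1.415672

f(0.042300) = -3.066793, f(1.670000) = 1.202168 (opposite signs)
step 1: m = 0.856150, f(m) = -1.755920 < 0 → root in [0.856150, 1.670000]
step 2: m = 1.263075, f(m) = -0.573721 < 0 → root in [1.263075, 1.670000]
step 3: m = 1.466537, f(m) = 0.224202 > 0 → root in [1.263075, 1.466537]
step 4: m = 1.364806, f(m) = -0.195036 < 0 → root in [1.364806, 1.466537]
Midpoint of [1.364806, 1.466537] = 1.415672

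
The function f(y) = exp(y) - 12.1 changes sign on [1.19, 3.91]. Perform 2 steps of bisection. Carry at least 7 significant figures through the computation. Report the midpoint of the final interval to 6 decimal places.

f(1.190000) = -8.812919, f(3.910000) = 37.798952 (opposite signs)
step 1: m = 2.550000, f(m) = 0.707104 > 0 → root in [1.190000, 2.550000]
step 2: m = 1.870000, f(m) = -5.611704 < 0 → root in [1.870000, 2.550000]
Midpoint of [1.870000, 2.550000] = 2.210000

2.210000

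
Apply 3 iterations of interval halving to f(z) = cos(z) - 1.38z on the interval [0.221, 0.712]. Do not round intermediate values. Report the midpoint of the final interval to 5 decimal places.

f(0.221000) = 0.670699, f(0.712000) = -0.225503 (opposite signs)
step 1: m = 0.466500, f(m) = 0.249378 > 0 → root in [0.466500, 0.712000]
step 2: m = 0.589250, f(m) = 0.018193 > 0 → root in [0.589250, 0.712000]
step 3: m = 0.650625, f(m) = -0.102157 < 0 → root in [0.589250, 0.650625]
Midpoint of [0.589250, 0.650625] = 0.619938

0.61994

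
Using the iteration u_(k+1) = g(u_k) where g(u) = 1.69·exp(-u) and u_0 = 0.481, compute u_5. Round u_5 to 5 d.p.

0.86905

u_1 = g(0.481000) = 1.044699
u_2 = g(1.044699) = 0.594538
u_3 = g(0.594538) = 0.932571
u_4 = g(0.932571) = 0.665083
u_5 = g(0.665083) = 0.869050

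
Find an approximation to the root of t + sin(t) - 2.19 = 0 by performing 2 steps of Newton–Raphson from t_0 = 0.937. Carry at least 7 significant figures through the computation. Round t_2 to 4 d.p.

Newton update: t ← t − f(t)/f'(t).
f'(t) = 1 + cos(t)
t_0 = 0.937000: f = -0.447215, f' = 1.592208 → t_1 = 0.937000 - (-0.447215)/(1.592208) = 1.217877
t_1 = 1.217877: f = -0.033755, f' = 1.345639 → t_2 = 1.217877 - (-0.033755)/(1.345639) = 1.242962

1.2430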